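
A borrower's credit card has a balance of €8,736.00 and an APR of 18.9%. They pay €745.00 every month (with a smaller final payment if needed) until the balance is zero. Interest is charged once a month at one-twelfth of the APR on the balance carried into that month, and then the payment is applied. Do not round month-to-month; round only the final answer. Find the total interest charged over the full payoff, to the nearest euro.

Monthly rate r = 18.9%/12 = 1.575% = 0.01575.
Payoff takes n = ⌈−ln(1 − rB₀/P)/ln(1+r)⌉ = ⌈13.066⌉ = 14 payments; the last is €49.42.
Total paid = 13·€745.00 + €49.42 = €9,734.42.
Total interest = total paid − principal = €9,734.42 − €8,736.00 = €998.42.

€998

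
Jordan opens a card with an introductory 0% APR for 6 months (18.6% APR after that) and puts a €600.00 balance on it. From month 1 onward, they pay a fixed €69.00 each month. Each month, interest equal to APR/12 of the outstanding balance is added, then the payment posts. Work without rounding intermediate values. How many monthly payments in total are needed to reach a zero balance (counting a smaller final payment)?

9 months

Promo months 1–6 at r₀ = 0%/12 = 0; months 7+ at r₁ = 18.6%/12 = 0.0155.
After month 6 (no interest yet): B = €600.00 − 6·€69.00 = €186.00.
Then at r₁ with €69.00/mo: n₂ = −ln(1 − r₁·B/P)/ln(1+r₁) ≈ 2.77 → 3 more payments.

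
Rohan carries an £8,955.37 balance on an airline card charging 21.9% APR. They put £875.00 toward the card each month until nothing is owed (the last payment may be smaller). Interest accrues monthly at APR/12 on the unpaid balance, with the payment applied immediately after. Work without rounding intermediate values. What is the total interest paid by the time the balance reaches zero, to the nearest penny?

£1,049.80

Monthly rate r = 21.9%/12 = 1.825% = 0.01825.
Payoff takes n = ⌈−ln(1 − rB₀/P)/ln(1+r)⌉ = ⌈11.432⌉ = 12 payments; the last is £380.17.
Total paid = 11·£875.00 + £380.17 = £10,005.17.
Total interest = total paid − principal = £10,005.17 − £8,955.37 = £1,049.80.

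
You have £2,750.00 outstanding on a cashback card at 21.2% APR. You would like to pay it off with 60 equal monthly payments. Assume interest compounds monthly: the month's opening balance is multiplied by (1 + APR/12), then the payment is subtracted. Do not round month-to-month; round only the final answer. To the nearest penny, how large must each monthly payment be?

Monthly rate r = 21.2%/12 = 1.76667% = 0.0176667.
Level-payment amortization: P = B₀·r / (1 − (1+r)^(−n)) = 2750.00·0.0176667 / (1 − 1.01767^(−60)).
Denominator 1 − (1+r)^(−60) = 0.650323034.
P = 48.5833 / 0.650323034 ≈ 74.71.

£74.71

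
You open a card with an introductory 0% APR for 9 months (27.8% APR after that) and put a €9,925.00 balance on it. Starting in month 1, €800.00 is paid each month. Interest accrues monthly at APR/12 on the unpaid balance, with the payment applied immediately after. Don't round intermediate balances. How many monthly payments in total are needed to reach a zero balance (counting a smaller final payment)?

13 payments

Promo months 1–9 at r₀ = 0%/12 = 0; months 10+ at r₁ = 27.8%/12 = 0.0231667.
After month 9 (no interest yet): B = €9,925.00 − 9·€800.00 = €2,725.00.
Then at r₁ with €800.00/mo: n₂ = −ln(1 − r₁·B/P)/ln(1+r₁) ≈ 3.59 → 4 more payments.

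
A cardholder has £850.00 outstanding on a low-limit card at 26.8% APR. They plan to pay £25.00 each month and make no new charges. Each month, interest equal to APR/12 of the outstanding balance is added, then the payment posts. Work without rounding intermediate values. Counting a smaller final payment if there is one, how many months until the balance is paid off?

Monthly rate r = 26.8%/12 = 2.23333% = 0.0223333.
Recurrence: B ← B·(1+r) − £25.00.
Month 1: interest £18.98; balance after payment £843.98.
Month 2: interest £18.85; balance after payment £837.83.
Closed form: n = −ln(1 − rB₀/P)/ln(1+r) = −ln(0.24067)/ln(1.02233) ≈ 64.486, so the balance reaches zero during payment 65.

65 months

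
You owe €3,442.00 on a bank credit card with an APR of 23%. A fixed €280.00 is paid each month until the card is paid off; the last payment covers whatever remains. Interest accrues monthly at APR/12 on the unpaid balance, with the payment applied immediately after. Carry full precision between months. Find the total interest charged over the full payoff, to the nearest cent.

€520.92

Monthly rate r = 23%/12 = 1.91667% = 0.0191667.
Payoff takes n = ⌈−ln(1 − rB₀/P)/ln(1+r)⌉ = ⌈14.152⌉ = 15 payments; the last is €42.92.
Total paid = 14·€280.00 + €42.92 = €3,962.92.
Total interest = total paid − principal = €3,962.92 − €3,442.00 = €520.92.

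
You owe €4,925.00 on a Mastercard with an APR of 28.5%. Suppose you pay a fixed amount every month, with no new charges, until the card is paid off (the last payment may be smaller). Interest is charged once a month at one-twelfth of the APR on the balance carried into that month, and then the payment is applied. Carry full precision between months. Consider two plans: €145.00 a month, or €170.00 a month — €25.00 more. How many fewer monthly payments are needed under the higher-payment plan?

Monthly rate r = 28.5%/12 = 2.375% = 0.02375.
At €145.00/mo: n = ⌈−ln(1 − rB₀/P)/ln(1+r)⌉ = 71 payments (last €2.18); total interest = total paid − €4,925.00 = €5,227.18.
At €170.00/mo: 50 payments (last €107.45); total interest €3,512.45.
Payments saved = 71 − 50 = 21.

21 fewer payments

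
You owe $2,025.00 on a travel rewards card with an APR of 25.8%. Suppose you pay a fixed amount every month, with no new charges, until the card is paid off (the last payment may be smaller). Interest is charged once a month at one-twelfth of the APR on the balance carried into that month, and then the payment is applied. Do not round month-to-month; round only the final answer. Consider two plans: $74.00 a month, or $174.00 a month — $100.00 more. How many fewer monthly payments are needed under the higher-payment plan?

Monthly rate r = 25.8%/12 = 2.15% = 0.0215.
At $74.00/mo: n = ⌈−ln(1 − rB₀/P)/ln(1+r)⌉ = 42 payments (last $53.77); total interest = total paid − $2,025.00 = $1,062.77.
At $174.00/mo: 14 payments (last $93.97); total interest $330.97.
Payments saved = 42 − 14 = 28.

28 fewer payments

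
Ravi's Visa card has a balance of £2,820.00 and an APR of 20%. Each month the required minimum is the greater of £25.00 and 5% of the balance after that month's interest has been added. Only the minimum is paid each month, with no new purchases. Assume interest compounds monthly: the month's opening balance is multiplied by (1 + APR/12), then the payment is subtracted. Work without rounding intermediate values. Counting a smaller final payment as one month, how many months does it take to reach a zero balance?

Monthly rate r = 20%/12 = 1.66667% = 0.0166667.
While 5% of the post-interest balance exceeds £25.00, each month B ← (B·(1+r))·(1 − 0.05), i.e. B shrinks by the factor (1+r)·0.95 = 0.96583.
This holds for months 1–51. Entering month 52 the balance is £478.92; 5% of the post-interest balance is now below £25.00, so the flat £25.00 minimum applies from here.
From month 52 a fixed £25.00 at rate r clears £478.92 in 24 more payments. Total: 51 + 24 = 75 months.

75 months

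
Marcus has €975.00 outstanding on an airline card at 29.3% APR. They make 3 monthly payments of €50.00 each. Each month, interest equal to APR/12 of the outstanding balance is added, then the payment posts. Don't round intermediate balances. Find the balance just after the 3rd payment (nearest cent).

€894.48

Monthly rate r = 29.3%/12 = 2.44167% = 0.0244167.
Each month: B ← B·(1+r) − €50.00.
Month 1: interest €23.81; balance after payment €948.81.
Month 2: interest €23.17; balance after payment €921.97.
Month 3: interest €22.51; balance after payment €894.48.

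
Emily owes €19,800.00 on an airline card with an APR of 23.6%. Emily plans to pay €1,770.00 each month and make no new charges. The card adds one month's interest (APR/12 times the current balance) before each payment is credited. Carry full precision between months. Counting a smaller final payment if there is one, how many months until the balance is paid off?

Monthly rate r = 23.6%/12 = 1.96667% = 0.0196667.
Recurrence: B ← B·(1+r) − €1,770.00.
Month 1: interest €389.40; balance after payment €18,419.40.
Month 2: interest €362.25; balance after payment €17,011.65.
Closed form: n = −ln(1 − rB₀/P)/ln(1+r) = −ln(0.78)/ln(1.01967) ≈ 12.757, so the balance reaches zero during payment 13.

13 months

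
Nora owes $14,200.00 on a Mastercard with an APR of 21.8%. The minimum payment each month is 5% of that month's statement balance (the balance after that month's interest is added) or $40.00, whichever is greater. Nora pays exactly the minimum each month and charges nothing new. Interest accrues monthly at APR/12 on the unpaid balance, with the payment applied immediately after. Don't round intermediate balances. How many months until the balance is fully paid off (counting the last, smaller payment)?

112 months

Monthly rate r = 21.8%/12 = 1.81667% = 0.0181667.
While 5% of the post-interest balance exceeds $40.00, each month B ← (B·(1+r))·(1 − 0.05), i.e. B shrinks by the factor (1+r)·0.95 = 0.96726.
This holds for months 1–87. Entering month 88 the balance is $784.30; 5% of the post-interest balance is now below $40.00, so the flat $40.00 minimum applies from here.
From month 88 a fixed $40.00 at rate r clears $784.30 in 25 more payments. Total: 87 + 25 = 112 months.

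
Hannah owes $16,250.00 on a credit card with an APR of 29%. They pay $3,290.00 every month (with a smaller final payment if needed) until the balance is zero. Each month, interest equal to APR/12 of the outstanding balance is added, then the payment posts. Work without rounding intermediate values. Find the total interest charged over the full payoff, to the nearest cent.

Monthly rate r = 29%/12 = 2.41667% = 0.0241667.
Payoff takes n = ⌈−ln(1 − rB₀/P)/ln(1+r)⌉ = ⌈5.323⌉ = 6 payments; the last is $1,071.52.
Total paid = 5·$3,290.00 + $1,071.52 = $17,521.52.
Total interest = total paid − principal = $17,521.52 − $16,250.00 = $1,271.52.

$1,271.52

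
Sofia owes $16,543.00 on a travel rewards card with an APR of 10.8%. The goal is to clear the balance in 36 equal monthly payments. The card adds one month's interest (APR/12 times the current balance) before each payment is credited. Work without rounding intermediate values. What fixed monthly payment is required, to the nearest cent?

Monthly rate r = 10.8%/12 = 0.9% = 0.009.
Level-payment amortization: P = B₀·r / (1 − (1+r)^(−n)) = 16543.00·0.009 / (1 − 1.009^(−36)).
Denominator 1 − (1+r)^(−36) = 0.275700783.
P = 148.887 / 0.275700783 ≈ 540.03.

$540.03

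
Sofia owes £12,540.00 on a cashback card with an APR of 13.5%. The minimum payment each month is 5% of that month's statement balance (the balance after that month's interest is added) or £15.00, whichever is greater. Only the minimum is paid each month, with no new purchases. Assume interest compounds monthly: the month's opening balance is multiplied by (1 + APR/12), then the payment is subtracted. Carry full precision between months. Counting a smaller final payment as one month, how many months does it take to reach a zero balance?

116 months

Monthly rate r = 13.5%/12 = 1.125% = 0.01125.
While 5% of the post-interest balance exceeds £15.00, each month B ← (B·(1+r))·(1 − 0.05), i.e. B shrinks by the factor (1+r)·0.95 = 0.96069.
This holds for months 1–94. Entering month 95 the balance is £289.08; 5% of the post-interest balance is now below £15.00, so the flat £15.00 minimum applies from here.
From month 95 a fixed £15.00 at rate r clears £289.08 in 22 more payments. Total: 94 + 22 = 116 months.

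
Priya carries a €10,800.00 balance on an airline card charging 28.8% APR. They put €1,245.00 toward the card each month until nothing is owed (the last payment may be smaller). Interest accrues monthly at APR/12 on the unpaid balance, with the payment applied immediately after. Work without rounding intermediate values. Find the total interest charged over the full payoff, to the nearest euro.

Monthly rate r = 28.8%/12 = 2.4% = 0.024.
Payoff takes n = ⌈−ln(1 − rB₀/P)/ln(1+r)⌉ = ⌈9.843⌉ = 10 payments; the last is €1,051.25.
Total paid = 9·€1,245.00 + €1,051.25 = €12,256.25.
Total interest = total paid − principal = €12,256.25 − €10,800.00 = €1,456.25.

€1,456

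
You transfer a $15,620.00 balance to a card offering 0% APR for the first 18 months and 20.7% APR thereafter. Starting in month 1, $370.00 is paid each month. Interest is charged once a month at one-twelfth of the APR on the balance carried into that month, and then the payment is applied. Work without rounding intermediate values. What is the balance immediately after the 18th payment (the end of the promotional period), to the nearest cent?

Promo months 1–18 at r₀ = 0%/12 = 0; months 19+ at r₁ = 20.7%/12 = 0.01725.
After month 18 (no interest yet): B = $15,620.00 − 18·$370.00 = $8,960.00.

$8,960.00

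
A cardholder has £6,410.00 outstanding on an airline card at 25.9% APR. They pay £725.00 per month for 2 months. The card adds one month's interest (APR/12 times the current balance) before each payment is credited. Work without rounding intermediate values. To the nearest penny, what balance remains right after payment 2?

£5,224.04

Monthly rate r = 25.9%/12 = 2.15833% = 0.0215833.
Each month: B ← B·(1+r) − £725.00.
Month 1: interest £138.35; balance after payment £5,823.35.
Month 2: interest £125.69; balance after payment £5,224.04.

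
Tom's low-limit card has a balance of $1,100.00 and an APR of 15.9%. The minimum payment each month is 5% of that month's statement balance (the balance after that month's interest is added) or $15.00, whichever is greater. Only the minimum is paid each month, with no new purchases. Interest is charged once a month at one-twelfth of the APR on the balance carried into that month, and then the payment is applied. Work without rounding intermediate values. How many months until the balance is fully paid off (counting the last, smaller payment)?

58 months

Monthly rate r = 15.9%/12 = 1.325% = 0.01325.
While 5% of the post-interest balance exceeds $15.00, each month B ← (B·(1+r))·(1 − 0.05), i.e. B shrinks by the factor (1+r)·0.95 = 0.96259.
This holds for months 1–35. Entering month 36 the balance is $289.60; 5% of the post-interest balance is now below $15.00, so the flat $15.00 minimum applies from here.
From month 36 a fixed $15.00 at rate r clears $289.60 in 23 more payments. Total: 35 + 23 = 58 months.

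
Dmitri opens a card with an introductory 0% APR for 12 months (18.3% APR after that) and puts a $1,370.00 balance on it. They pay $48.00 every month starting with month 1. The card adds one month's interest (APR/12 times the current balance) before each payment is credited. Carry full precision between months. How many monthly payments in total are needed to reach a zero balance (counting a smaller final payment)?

32 months

Promo months 1–12 at r₀ = 0%/12 = 0; months 13+ at r₁ = 18.3%/12 = 0.01525.
After month 12 (no interest yet): B = $1,370.00 − 12·$48.00 = $794.00.
Then at r₁ with $48.00/mo: n₂ = −ln(1 − r₁·B/P)/ln(1+r₁) ≈ 19.21 → 20 more payments.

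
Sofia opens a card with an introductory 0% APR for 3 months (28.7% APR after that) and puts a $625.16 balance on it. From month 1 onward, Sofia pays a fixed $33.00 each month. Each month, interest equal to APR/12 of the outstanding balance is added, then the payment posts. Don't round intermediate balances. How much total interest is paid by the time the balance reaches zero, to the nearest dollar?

$144

Promo months 1–3 at r₀ = 0%/12 = 0; months 4+ at r₁ = 28.7%/12 = 0.0239167.
After month 3 (no interest yet): B = $625.16 − 3·$33.00 = $526.16.
Then at r₁ with $33.00/mo: n₂ = −ln(1 − r₁·B/P)/ln(1+r₁) ≈ 20.32 → 21 more payments.
Total paid = 23·$33.00 + $10.54 = $769.54; interest = $769.54 − $625.16 = $144.38.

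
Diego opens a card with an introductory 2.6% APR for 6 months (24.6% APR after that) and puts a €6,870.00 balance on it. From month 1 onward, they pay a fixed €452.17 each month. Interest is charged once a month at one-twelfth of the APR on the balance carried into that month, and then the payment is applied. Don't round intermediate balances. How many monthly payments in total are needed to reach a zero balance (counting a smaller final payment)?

17 months

Promo months 1–6 at r₀ = 2.6%/12 = 0.00216667; months 7+ at r₁ = 24.6%/12 = 0.0205.
After month 6: iterate B ← B·(1+r₀) − €452.17 for 6 months → €4,232.04.
Then at r₁ with €452.17/mo: n₂ = −ln(1 − r₁·B/P)/ln(1+r₁) ≈ 10.50 → 11 more payments.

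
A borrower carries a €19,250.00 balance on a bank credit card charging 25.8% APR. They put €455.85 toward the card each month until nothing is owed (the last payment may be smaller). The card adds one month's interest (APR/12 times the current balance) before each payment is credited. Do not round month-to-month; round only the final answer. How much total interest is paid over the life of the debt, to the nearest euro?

€31,862

Monthly rate r = 25.8%/12 = 2.15% = 0.0215.
Payoff takes n = ⌈−ln(1 − rB₀/P)/ln(1+r)⌉ = ⌈112.123⌉ = 113 payments; the last is €56.46.
Total paid = 112·€455.85 + €56.46 = €51,111.66.
Total interest = total paid − principal = €51,111.66 − €19,250.00 = €31,861.66.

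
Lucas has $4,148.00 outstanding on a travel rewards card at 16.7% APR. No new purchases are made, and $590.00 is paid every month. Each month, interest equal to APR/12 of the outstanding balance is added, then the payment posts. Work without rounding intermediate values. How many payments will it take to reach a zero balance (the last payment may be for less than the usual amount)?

Monthly rate r = 16.7%/12 = 1.39167% = 0.0139167.
Recurrence: B ← B·(1+r) − $590.00.
Month 1: interest $57.73; balance after payment $3,615.73.
Month 2: interest $50.32; balance after payment $3,076.05.
Closed form: n = −ln(1 − rB₀/P)/ln(1+r) = −ln(0.90216)/ln(1.01392) ≈ 7.450, so the balance reaches zero during payment 8.

8 months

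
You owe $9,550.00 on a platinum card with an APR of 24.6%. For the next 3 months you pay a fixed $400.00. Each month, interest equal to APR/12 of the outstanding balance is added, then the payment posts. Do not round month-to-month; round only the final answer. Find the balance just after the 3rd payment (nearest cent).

$8,924.68

Monthly rate r = 24.6%/12 = 2.05% = 0.0205.
Each month: B ← B·(1+r) − $400.00.
Month 1: interest $195.78; balance after payment $9,345.77.
Month 2: interest $191.59; balance after payment $9,137.36.
Month 3: interest $187.32; balance after payment $8,924.68.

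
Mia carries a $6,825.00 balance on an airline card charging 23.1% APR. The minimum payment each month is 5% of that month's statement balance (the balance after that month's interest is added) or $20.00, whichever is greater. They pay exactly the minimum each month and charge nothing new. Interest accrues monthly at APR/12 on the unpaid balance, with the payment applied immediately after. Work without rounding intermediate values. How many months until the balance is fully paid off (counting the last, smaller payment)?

114 months

Monthly rate r = 23.1%/12 = 1.925% = 0.01925.
While 5% of the post-interest balance exceeds $20.00, each month B ← (B·(1+r))·(1 − 0.05), i.e. B shrinks by the factor (1+r)·0.95 = 0.96829.
This holds for months 1–89. Entering month 90 the balance is $387.69; 5% of the post-interest balance is now below $20.00, so the flat $20.00 minimum applies from here.
From month 90 a fixed $20.00 at rate r clears $387.69 in 25 more payments. Total: 89 + 25 = 114 months.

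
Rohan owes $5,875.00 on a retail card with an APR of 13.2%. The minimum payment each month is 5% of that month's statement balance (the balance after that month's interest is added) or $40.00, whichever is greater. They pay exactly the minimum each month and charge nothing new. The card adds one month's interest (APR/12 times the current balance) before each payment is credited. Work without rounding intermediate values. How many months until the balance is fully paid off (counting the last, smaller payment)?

73 months

Monthly rate r = 13.2%/12 = 1.1% = 0.011.
While 5% of the post-interest balance exceeds $40.00, each month B ← (B·(1+r))·(1 − 0.05), i.e. B shrinks by the factor (1+r)·0.95 = 0.96045.
This holds for months 1–50. Entering month 51 the balance is $781.17; 5% of the post-interest balance is now below $40.00, so the flat $40.00 minimum applies from here.
From month 51 a fixed $40.00 at rate r clears $781.17 in 23 more payments. Total: 50 + 23 = 73 months.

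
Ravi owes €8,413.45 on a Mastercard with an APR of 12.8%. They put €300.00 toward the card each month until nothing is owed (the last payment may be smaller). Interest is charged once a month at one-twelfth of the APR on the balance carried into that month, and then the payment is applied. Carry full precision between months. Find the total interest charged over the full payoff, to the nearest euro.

€1,637

Monthly rate r = 12.8%/12 = 1.06667% = 0.0106667.
Payoff takes n = ⌈−ln(1 − rB₀/P)/ln(1+r)⌉ = ⌈33.501⌉ = 34 payments; the last is €150.77.
Total paid = 33·€300.00 + €150.77 = €10,050.77.
Total interest = total paid − principal = €10,050.77 − €8,413.45 = €1,637.32.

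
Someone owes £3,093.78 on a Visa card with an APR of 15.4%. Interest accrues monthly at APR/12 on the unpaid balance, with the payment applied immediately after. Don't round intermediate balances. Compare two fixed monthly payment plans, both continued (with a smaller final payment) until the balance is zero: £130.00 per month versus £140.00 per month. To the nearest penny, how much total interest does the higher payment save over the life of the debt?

£53.81

Monthly rate r = 15.4%/12 = 1.28333% = 0.0128333.
At £130.00/mo: n = ⌈−ln(1 − rB₀/P)/ln(1+r)⌉ = 29 payments (last £75.53); total interest = total paid − £3,093.78 = £621.75.
At £140.00/mo: 27 payments (last £21.72); total interest £567.94.
Interest saved = £621.75 − £567.94 = £53.81.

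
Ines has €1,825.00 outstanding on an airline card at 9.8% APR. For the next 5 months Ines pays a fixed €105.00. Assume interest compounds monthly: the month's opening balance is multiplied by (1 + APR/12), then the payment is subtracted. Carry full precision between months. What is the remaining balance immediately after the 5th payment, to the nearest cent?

Monthly rate r = 9.8%/12 = 0.816667% = 0.00816667.
Each month: B ← B·(1+r) − €105.00.
Month 1: interest €14.90; balance after payment €1,734.90.
Month 2: interest €14.17; balance after payment €1,644.07.
Month 3: interest €13.43; balance after payment €1,552.50.
Month 4: interest €12.68; balance after payment €1,460.18.
Month 5: interest €11.92; balance after payment €1,367.10.

€1,367.10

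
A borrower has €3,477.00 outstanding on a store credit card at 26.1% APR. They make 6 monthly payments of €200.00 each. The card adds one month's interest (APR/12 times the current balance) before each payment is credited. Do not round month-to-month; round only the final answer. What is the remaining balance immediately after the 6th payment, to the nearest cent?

€2,688.97

Monthly rate r = 26.1%/12 = 2.175% = 0.02175.
Each month: B ← B·(1+r) − €200.00.
Month 1: interest €75.62; balance after payment €3,352.62.
Month 2: interest €72.92; balance after payment €3,225.54.
Month 3: interest €70.16; balance after payment €3,095.70.
Month 4: interest €67.33; balance after payment €2,963.03.
Month 5: interest €64.45; balance after payment €2,827.48.
Month 6: interest €61.50; balance after payment €2,688.97.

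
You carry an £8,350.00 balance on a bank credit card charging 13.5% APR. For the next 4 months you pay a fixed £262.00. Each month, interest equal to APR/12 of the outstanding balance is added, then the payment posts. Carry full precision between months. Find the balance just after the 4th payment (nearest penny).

Monthly rate r = 13.5%/12 = 1.125% = 0.01125.
Each month: B ← B·(1+r) − £262.00.
Month 1: interest £93.94; balance after payment £8,181.94.
Month 2: interest £92.05; balance after payment £8,011.98.
Month 3: interest £90.13; balance after payment £7,840.12.
Month 4: interest £88.20; balance after payment £7,666.32.

£7,666.32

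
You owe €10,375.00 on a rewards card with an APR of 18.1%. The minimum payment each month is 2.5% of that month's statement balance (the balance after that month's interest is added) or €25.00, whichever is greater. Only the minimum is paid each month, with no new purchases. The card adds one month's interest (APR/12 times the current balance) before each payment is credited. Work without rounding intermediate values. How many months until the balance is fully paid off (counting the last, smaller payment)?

Monthly rate r = 18.1%/12 = 1.50833% = 0.0150833.
While 2.5% of the post-interest balance exceeds €25.00, each month B ← (B·(1+r))·(1 − 0.025), i.e. B shrinks by the factor (1+r)·0.975 = 0.98971.
This holds for months 1–228. Entering month 229 the balance is €980.45; 2.5% of the post-interest balance is now below €25.00, so the flat €25.00 minimum applies from here.
From month 229 a fixed €25.00 at rate r clears €980.45 in 60 more payments. Total: 228 + 60 = 288 months.

288 months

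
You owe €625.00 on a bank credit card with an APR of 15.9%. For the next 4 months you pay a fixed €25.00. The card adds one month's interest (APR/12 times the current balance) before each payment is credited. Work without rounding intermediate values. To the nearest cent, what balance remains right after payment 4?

Monthly rate r = 15.9%/12 = 1.325% = 0.01325.
Each month: B ← B·(1+r) − €25.00.
Month 1: interest €8.28; balance after payment €608.28.
Month 2: interest €8.06; balance after payment €591.34.
Month 3: interest €7.84; balance after payment €574.18.
Month 4: interest €7.61; balance after payment €556.78.

€556.78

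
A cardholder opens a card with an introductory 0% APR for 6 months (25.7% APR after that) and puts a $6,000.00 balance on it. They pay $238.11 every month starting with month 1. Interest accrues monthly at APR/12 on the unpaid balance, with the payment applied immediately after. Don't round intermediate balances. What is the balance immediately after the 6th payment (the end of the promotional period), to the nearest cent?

Promo months 1–6 at r₀ = 0%/12 = 0; months 7+ at r₁ = 25.7%/12 = 0.0214167.
After month 6 (no interest yet): B = $6,000.00 − 6·$238.11 = $4,571.34.

$4,571.34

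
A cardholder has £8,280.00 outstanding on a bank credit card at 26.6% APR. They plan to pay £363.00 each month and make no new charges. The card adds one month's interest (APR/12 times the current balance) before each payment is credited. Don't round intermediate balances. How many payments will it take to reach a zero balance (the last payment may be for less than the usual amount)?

Monthly rate r = 26.6%/12 = 2.21667% = 0.0221667.
Recurrence: B ← B·(1+r) − £363.00.
Month 1: interest £183.54; balance after payment £8,100.54.
Month 2: interest £179.56; balance after payment £7,917.10.
Closed form: n = −ln(1 − rB₀/P)/ln(1+r) = −ln(0.49438)/ln(1.02217) ≈ 32.131, so the balance reaches zero during payment 33.

33 months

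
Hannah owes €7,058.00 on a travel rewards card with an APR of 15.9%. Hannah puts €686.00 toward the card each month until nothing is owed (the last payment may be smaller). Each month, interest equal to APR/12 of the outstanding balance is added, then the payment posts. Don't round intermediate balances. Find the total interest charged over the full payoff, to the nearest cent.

Monthly rate r = 15.9%/12 = 1.325% = 0.01325.
Payoff takes n = ⌈−ln(1 − rB₀/P)/ln(1+r)⌉ = ⌈11.134⌉ = 12 payments; the last is €92.52.
Total paid = 11·€686.00 + €92.52 = €7,638.52.
Total interest = total paid − principal = €7,638.52 − €7,058.00 = €580.52.

€580.52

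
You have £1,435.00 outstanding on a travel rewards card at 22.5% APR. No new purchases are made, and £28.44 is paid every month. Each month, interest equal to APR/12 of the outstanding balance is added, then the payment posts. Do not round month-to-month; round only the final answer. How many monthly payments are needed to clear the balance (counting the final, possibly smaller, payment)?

Monthly rate r = 22.5%/12 = 1.875% = 0.01875.
Recurrence: B ← B·(1+r) − £28.44.
Month 1: interest £26.91; balance after payment £1,433.47.
Month 2: interest £26.88; balance after payment £1,431.90.
Closed form: n = −ln(1 − rB₀/P)/ln(1+r) = −ln(0.053929)/ln(1.01875) ≈ 157.193, so the balance reaches zero during payment 158.

158 months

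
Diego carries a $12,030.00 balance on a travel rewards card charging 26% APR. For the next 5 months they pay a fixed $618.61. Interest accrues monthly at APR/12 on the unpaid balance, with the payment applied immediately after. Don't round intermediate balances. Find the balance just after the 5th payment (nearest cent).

Monthly rate r = 26%/12 = 2.16667% = 0.0216667.
Each month: B ← B·(1+r) − $618.61.
Month 1: interest $260.65; balance after payment $11,672.04.
Month 2: interest $252.89; balance after payment $11,306.32.
Month 3: interest $244.97; balance after payment $10,932.68.
Month 4: interest $236.87; balance after payment $10,550.95.
Month 5: interest $228.60; balance after payment $10,160.94.

$10,160.94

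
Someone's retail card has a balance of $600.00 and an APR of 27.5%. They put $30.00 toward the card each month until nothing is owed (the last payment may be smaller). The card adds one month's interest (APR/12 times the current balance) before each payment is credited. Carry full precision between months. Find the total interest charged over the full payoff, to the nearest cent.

Monthly rate r = 27.5%/12 = 2.29167% = 0.0229167.
Payoff takes n = ⌈−ln(1 − rB₀/P)/ln(1+r)⌉ = ⌈27.059⌉ = 28 payments; the last is $1.79.
Total paid = 27·$30.00 + $1.79 = $811.79.
Total interest = total paid − principal = $811.79 − $600.00 = $211.79.

$211.79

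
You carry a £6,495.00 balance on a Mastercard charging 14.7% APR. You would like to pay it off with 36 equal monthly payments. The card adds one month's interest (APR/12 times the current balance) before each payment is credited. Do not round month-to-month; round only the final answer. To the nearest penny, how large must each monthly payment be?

£224.20

Monthly rate r = 14.7%/12 = 1.225% = 0.01225.
Level-payment amortization: P = B₀·r / (1 − (1+r)^(−n)) = 6495.00·0.01225 / (1 − 1.01225^(−36)).
Denominator 1 − (1+r)^(−36) = 0.354881162.
P = 79.5637 / 0.354881162 ≈ 224.20.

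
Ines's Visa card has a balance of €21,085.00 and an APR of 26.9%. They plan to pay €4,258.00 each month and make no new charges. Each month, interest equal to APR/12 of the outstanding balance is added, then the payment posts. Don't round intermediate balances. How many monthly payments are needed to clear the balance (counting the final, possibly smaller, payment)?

Monthly rate r = 26.9%/12 = 2.24167% = 0.0224167.
Recurrence: B ← B·(1+r) − €4,258.00.
Month 1: interest €472.66; balance after payment €17,299.66.
Month 2: interest €387.80; balance after payment €13,429.46.
Month 3: interest €301.04; balance after payment €9,472.50.
Month 4: interest €212.34; balance after payment €5,426.84.
Month 5: interest €121.65; balance after payment €1,290.49.
Month 6: interest €28.93; balance after payment €0.00.

6 months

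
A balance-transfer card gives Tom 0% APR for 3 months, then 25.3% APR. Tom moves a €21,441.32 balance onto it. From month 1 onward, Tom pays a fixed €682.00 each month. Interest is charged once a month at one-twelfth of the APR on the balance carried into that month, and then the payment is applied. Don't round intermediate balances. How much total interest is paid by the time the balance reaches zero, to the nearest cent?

Promo months 1–3 at r₀ = 0%/12 = 0; months 4+ at r₁ = 25.3%/12 = 0.0210833.
After month 3 (no interest yet): B = €21,441.32 − 3·€682.00 = €19,395.32.
Then at r₁ with €682.00/mo: n₂ = −ln(1 − r₁·B/P)/ln(1+r₁) ≈ 43.87 → 44 more payments.
Total paid = 46·€682.00 + €592.42 = €31,964.42; interest = €31,964.42 − €21,441.32 = €10,523.10.

€10,523.10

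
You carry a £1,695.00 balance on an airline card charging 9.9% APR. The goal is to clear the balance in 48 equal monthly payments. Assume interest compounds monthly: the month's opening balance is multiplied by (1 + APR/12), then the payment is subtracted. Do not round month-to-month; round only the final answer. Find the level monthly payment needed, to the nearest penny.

Monthly rate r = 9.9%/12 = 0.825% = 0.00825.
Level-payment amortization: P = B₀·r / (1 − (1+r)^(−n)) = 1695.00·0.00825 / (1 − 1.00825^(−48)).
Denominator 1 − (1+r)^(−48) = 0.325899068.
P = 13.9838 / 0.325899068 ≈ 42.91.

£42.91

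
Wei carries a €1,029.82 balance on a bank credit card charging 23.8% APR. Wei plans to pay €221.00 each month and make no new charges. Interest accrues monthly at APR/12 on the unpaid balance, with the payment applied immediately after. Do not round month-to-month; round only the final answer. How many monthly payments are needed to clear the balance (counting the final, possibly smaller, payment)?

5 payments

Monthly rate r = 23.8%/12 = 1.98333% = 0.0198333.
Recurrence: B ← B·(1+r) − €221.00.
Month 1: interest €20.42; balance after payment €829.24.
Month 2: interest €16.45; balance after payment €624.69.
Month 3: interest €12.39; balance after payment €416.08.
Month 4: interest €8.25; balance after payment €203.33.
Month 5: interest €4.03; balance after payment €0.00.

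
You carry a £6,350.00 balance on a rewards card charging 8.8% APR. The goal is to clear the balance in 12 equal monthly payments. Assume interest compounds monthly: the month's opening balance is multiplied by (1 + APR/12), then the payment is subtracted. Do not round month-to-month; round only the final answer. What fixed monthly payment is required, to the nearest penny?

Monthly rate r = 8.8%/12 = 0.733333% = 0.00733333.
Level-payment amortization: P = B₀·r / (1 − (1+r)^(−n)) = 6350.00·0.00733333 / (1 − 1.00733^(−12)).
Denominator 1 − (1+r)^(−12) = 0.0839450272.
P = 46.5667 / 0.0839450272 ≈ 554.73.

£554.73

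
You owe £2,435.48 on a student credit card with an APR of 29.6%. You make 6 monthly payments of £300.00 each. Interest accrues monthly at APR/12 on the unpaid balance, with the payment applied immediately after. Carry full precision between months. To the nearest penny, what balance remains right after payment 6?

£904.18

Monthly rate r = 29.6%/12 = 2.46667% = 0.0246667.
Each month: B ← B·(1+r) − £300.00.
Month 1: interest £60.08; balance after payment £2,195.56.
Month 2: interest £54.16; balance after payment £1,949.71.
Month 3: interest £48.09; balance after payment £1,697.81.
Month 4: interest £41.88; balance after payment £1,439.68.
Month 5: interest £35.51; balance after payment £1,175.20.
Month 6: interest £28.99; balance after payment £904.18.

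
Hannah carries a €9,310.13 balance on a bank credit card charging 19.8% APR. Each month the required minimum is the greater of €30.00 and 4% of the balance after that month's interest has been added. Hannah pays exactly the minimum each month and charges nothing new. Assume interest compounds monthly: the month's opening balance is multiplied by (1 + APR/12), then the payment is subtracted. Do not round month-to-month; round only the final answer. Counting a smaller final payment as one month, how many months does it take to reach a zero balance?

136 months

Monthly rate r = 19.8%/12 = 1.65% = 0.0165.
While 4% of the post-interest balance exceeds €30.00, each month B ← (B·(1+r))·(1 − 0.04), i.e. B shrinks by the factor (1+r)·0.96 = 0.97584.
This holds for months 1–104. Entering month 105 the balance is €731.70; 4% of the post-interest balance is now below €30.00, so the flat €30.00 minimum applies from here.
From month 105 a fixed €30.00 at rate r clears €731.70 in 32 more payments. Total: 104 + 32 = 136 months.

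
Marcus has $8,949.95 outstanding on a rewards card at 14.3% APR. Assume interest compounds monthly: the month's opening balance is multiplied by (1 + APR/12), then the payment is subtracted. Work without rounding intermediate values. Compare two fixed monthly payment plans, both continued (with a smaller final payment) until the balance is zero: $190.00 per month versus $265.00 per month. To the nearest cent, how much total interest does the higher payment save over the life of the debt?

Monthly rate r = 14.3%/12 = 1.19167% = 0.0119167.
At $190.00/mo: n = ⌈−ln(1 − rB₀/P)/ln(1+r)⌉ = 70 payments (last $106.60); total interest = total paid − $8,949.95 = $4,266.65.
At $265.00/mo: 44 payments (last $124.70); total interest $2,569.75.
Interest saved = $4,266.65 − $2,569.75 = $1,696.90.

$1,696.90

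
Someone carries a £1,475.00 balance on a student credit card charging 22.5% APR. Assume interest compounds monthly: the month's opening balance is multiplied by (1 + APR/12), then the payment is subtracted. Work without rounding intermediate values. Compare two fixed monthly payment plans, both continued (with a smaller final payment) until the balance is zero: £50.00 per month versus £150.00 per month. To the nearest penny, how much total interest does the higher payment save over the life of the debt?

Monthly rate r = 22.5%/12 = 1.875% = 0.01875.
At £50.00/mo: n = ⌈−ln(1 − rB₀/P)/ln(1+r)⌉ = 44 payments (last £18.12); total interest = total paid − £1,475.00 = £693.12.
At £150.00/mo: 11 payments (last £145.68); total interest £170.68.
Interest saved = £693.12 − £170.68 = £522.44.

£522.44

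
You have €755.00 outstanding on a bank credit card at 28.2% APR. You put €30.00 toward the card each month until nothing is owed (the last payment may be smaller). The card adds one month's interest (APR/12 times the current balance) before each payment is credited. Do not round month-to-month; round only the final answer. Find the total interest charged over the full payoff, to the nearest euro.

€401

Monthly rate r = 28.2%/12 = 2.35% = 0.0235.
Payoff takes n = ⌈−ln(1 − rB₀/P)/ln(1+r)⌉ = ⌈38.533⌉ = 39 payments; the last is €16.09.
Total paid = 38·€30.00 + €16.09 = €1,156.09.
Total interest = total paid − principal = €1,156.09 − €755.00 = €401.09.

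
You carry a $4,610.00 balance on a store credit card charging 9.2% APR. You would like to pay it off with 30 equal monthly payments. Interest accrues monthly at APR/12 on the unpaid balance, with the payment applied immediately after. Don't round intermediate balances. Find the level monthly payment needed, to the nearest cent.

$172.60

Monthly rate r = 9.2%/12 = 0.766667% = 0.00766667.
Level-payment amortization: P = B₀·r / (1 − (1+r)^(−n)) = 4610.00·0.00766667 / (1 − 1.00767^(−30)).
Denominator 1 − (1+r)^(−30) = 0.204769138.
P = 35.3433 / 0.204769138 ≈ 172.60.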